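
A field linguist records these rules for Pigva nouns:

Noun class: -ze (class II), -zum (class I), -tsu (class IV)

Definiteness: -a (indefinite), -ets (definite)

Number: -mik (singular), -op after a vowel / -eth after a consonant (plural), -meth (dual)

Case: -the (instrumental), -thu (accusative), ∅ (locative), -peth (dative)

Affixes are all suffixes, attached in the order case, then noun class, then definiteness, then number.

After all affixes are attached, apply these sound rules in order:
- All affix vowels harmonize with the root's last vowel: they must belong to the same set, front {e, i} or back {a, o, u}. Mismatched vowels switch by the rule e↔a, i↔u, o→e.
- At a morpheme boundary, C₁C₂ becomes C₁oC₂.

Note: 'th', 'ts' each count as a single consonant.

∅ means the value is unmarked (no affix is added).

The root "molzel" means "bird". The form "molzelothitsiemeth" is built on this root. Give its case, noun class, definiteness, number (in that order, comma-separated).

accusative, class IV, indefinite, dual

Segment: molzel-thu-tsu-a-meth.
case: -thu → accusative.
noun class: -tsu → class IV.
definiteness: -a → indefinite.
number: -meth → dual.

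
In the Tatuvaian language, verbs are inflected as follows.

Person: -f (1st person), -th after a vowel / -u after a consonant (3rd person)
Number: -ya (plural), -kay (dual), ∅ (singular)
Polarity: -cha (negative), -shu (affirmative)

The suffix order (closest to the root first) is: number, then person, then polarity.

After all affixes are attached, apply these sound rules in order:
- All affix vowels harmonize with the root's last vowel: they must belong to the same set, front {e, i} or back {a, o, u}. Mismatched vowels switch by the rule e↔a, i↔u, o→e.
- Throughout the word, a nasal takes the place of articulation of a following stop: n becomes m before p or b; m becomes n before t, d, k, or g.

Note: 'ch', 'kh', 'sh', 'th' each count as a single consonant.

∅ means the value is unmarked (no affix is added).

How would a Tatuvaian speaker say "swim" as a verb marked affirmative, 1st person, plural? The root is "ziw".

ziwyefshi

Attach number plural -ya → ziwya.
Attach person 1st person -f → ziwyaf.
Attach polarity affirmative -shu → ziwyafshu.
Apply vowel harmony: ziwyafshu → ziwyefshi.
Nasal assimilation: no change.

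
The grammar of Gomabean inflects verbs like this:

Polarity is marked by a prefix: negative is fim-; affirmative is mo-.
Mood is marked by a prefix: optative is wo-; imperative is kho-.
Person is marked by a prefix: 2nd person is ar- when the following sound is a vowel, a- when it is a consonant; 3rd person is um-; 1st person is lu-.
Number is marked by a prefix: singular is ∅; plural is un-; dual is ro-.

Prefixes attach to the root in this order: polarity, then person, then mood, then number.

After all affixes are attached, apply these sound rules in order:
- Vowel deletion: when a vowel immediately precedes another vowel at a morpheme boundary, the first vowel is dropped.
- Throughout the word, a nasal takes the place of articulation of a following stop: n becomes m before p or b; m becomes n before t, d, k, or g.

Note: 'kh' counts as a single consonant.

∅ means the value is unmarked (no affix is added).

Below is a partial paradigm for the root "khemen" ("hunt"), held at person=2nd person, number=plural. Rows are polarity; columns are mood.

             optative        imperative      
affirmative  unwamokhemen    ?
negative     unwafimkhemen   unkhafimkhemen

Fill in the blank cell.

unkhamokhemen

Attach polarity affirmative mo- → mokhemen.
Attach person 2nd person a- (before consonant 'm') → amokhemen.
Attach mood imperative kho- → khoamokhemen.
Attach number plural un- → unkhoamokhemen.
Apply vowel deletion: unkhoamokhemen → unkhamokhemen.
Nasal assimilation: no change.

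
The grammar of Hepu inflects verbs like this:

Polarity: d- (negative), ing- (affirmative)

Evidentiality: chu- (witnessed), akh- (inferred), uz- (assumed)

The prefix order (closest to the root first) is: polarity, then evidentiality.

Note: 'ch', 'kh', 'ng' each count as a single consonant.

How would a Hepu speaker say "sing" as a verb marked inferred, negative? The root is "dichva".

Attach polarity negative d- → ddichva.
Attach evidentiality inferred akh- → akhddichva.

akhddichva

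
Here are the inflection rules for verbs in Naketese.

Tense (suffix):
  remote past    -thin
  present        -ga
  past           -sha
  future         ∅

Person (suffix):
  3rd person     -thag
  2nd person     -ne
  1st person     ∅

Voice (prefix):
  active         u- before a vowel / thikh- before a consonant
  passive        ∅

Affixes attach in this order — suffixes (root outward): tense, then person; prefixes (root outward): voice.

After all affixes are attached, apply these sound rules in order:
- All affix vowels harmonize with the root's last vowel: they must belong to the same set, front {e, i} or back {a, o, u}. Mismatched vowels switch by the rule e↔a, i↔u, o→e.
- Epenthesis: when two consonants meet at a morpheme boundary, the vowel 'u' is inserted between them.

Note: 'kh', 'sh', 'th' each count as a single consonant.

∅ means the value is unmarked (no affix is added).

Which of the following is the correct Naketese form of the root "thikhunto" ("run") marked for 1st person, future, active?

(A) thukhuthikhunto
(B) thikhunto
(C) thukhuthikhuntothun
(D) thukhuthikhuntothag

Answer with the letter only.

Attach voice active thikh- (before consonant 'th') → thikhthikhunto.
tense = future: zero marking, form stays thikhthikhunto.
person = 1st person: zero marking, form stays thikhthikhunto.
Apply vowel harmony: thikhthikhunto → thukhthikhunto.
Apply epenthesis: thukhthikhunto → thukhuthikhunto.
So the correct form is thukhuthikhunto, option (A).
(B) thikhunto is wrong: it uses passive instead of active for voice.
(C) thukhuthikhuntothun is wrong: it uses remote past instead of future for tense.
(D) thukhuthikhuntothag is wrong: it uses 3rd person instead of 1st person for person.

A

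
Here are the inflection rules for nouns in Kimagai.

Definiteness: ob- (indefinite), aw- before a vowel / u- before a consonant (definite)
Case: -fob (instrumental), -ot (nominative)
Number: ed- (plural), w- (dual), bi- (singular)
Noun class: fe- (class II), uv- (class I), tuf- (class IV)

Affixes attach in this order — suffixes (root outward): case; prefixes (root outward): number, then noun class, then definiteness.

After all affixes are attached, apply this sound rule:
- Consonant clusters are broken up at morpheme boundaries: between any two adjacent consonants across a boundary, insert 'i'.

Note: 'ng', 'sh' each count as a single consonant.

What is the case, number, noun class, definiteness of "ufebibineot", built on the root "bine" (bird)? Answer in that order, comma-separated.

Segment: u-fe-bi-bine-ot.
case: -ot → nominative.
number: bi- → singular.
noun class: fe- → class II.
definiteness: aw/u- → definite.

nominative, singular, class II, definite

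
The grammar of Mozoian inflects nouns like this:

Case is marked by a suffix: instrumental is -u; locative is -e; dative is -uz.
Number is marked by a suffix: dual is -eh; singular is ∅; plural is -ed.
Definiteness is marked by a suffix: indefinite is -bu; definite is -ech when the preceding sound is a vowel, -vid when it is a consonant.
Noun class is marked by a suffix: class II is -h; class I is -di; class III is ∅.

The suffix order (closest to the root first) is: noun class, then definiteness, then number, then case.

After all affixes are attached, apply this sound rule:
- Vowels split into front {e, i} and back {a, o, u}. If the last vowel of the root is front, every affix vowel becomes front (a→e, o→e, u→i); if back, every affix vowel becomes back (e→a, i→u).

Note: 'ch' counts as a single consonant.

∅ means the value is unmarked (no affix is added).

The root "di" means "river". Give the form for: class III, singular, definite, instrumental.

noun class = class III: zero marking, form stays di.
Attach definiteness definite -ech (after vowel 'i') → diech.
number = singular: zero marking, form stays diech.
Attach case instrumental -u → diechu.
Apply vowel harmony: diechu → diechi.

diechi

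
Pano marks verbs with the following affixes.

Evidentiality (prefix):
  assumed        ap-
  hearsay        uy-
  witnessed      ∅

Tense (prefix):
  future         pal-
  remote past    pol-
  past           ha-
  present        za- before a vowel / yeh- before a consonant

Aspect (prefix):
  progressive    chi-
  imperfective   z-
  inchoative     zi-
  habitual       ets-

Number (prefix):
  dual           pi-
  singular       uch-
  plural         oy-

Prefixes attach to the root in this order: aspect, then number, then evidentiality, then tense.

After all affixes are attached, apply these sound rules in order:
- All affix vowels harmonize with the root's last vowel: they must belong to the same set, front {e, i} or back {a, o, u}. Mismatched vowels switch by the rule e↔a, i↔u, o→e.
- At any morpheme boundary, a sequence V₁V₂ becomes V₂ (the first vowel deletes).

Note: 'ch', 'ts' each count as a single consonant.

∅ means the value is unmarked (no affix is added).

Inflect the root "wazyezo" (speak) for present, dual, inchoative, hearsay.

zuypuzuwazyezo

Attach aspect inchoative zi- → ziwazyezo.
Attach number dual pi- → piziwazyezo.
Attach evidentiality hearsay uy- → uypiziwazyezo.
Attach tense present za- (before vowel 'u') → zauypiziwazyezo.
Apply vowel harmony: zauypiziwazyezo → zauypuzuwazyezo.
Apply vowel deletion: zauypuzuwazyezo → zuypuzuwazyezo.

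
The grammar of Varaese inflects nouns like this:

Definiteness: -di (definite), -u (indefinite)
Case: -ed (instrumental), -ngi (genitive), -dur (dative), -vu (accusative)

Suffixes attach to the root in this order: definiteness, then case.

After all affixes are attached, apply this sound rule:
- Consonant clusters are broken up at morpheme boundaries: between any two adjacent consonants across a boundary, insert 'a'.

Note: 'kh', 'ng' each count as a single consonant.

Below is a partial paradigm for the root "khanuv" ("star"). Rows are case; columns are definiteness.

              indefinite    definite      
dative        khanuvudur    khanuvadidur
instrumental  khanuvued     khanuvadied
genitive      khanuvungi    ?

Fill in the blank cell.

khanuvadingi

Attach definiteness definite -di → khanuvdi.
Attach case genitive -ngi → khanuvdingi.
Apply epenthesis: khanuvdingi → khanuvadingi.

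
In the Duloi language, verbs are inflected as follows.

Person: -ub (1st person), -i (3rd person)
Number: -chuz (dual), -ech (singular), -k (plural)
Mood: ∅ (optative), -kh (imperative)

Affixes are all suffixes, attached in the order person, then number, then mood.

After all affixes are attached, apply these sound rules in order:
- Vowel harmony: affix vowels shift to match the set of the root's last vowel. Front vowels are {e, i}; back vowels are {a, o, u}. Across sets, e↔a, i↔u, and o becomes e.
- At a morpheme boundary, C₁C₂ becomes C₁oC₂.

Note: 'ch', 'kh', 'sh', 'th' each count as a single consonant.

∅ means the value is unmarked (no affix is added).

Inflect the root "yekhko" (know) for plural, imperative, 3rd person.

Attach person 3rd person -i → yekhkoi.
Attach number plural -k → yekhkoik.
Attach mood imperative -kh → yekhkoikkh.
Apply vowel harmony: yekhkoikkh → yekhkoukkh.
Apply epenthesis: yekhkoukkh → yekhkoukokh.

yekhkoukokh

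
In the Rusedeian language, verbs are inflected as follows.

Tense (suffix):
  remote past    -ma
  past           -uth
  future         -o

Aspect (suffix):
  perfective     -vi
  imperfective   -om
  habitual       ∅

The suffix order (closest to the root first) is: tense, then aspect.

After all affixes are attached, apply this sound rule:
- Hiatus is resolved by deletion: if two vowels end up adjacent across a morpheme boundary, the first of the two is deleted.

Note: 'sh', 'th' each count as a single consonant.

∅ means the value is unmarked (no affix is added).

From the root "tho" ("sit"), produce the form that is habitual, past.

thuth

Attach tense past -uth → thouth.
aspect = habitual: zero marking, form stays thouth.
Apply vowel deletion: thouth → thuth.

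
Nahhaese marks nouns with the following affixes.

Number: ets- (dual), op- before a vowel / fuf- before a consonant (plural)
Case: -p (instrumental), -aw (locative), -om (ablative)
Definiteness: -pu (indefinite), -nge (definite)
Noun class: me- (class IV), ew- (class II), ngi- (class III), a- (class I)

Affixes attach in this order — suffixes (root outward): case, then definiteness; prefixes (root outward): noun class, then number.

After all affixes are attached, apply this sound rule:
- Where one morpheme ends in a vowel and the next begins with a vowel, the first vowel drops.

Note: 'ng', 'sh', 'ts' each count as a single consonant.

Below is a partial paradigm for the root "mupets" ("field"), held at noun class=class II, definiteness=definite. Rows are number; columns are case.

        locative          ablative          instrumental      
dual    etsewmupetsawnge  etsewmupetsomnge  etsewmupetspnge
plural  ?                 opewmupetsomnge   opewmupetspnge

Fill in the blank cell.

opewmupetsawnge

Attach case locative -aw → mupetsaw.
Attach noun class class II ew- → ewmupetsaw.
Attach definiteness definite -nge → ewmupetsawnge.
Attach number plural op- (before vowel 'e') → opewmupetsawnge.
Vowel deletion: no change.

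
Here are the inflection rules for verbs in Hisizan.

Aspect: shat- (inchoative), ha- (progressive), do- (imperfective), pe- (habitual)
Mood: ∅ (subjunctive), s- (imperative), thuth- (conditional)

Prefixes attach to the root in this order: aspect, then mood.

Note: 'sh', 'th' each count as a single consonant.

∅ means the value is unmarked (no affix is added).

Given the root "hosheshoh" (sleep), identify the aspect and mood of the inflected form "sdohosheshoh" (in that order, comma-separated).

imperfective, imperative

Segment: s-do-hosheshoh.
aspect: do- → imperfective.
mood: s- → imperative.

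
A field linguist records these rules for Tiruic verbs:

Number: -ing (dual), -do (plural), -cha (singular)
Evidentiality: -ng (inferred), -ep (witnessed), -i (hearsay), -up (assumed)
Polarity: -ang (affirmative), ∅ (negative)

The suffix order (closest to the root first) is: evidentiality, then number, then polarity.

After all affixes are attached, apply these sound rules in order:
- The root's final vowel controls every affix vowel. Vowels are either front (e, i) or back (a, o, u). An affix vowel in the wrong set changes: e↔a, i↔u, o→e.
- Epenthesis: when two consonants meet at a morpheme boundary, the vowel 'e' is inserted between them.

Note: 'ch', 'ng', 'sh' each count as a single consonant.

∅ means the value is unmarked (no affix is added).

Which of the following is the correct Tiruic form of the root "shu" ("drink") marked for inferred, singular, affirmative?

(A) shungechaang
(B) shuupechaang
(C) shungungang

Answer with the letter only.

A

Attach evidentiality inferred -ng → shung.
Attach number singular -cha → shungcha.
Attach polarity affirmative -ang → shungchaang.
Vowel harmony: no change.
Apply epenthesis: shungchaang → shungechaang.
So the correct form is shungechaang, option (A).
(B) shuupechaang is wrong: it uses assumed instead of inferred for evidentiality.
(C) shungungang is wrong: it uses dual instead of singular for number.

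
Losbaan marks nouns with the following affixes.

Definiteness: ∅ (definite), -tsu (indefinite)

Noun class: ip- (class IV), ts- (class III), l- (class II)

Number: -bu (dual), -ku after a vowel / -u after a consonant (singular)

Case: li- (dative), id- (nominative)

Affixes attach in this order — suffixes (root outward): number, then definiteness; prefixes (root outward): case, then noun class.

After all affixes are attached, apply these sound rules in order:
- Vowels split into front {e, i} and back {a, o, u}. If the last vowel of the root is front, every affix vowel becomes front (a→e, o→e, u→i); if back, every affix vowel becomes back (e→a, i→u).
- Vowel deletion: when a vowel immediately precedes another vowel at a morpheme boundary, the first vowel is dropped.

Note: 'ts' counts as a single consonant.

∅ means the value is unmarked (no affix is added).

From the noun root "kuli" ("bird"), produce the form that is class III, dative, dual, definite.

Attach case dative li- → likuli.
Attach number dual -bu → likulibu.
Attach noun class class III ts- → tslikulibu.
definiteness = definite: zero marking, form stays tslikulibu.
Apply vowel harmony: tslikulibu → tslikulibi.
Vowel deletion: no change.

tslikulibi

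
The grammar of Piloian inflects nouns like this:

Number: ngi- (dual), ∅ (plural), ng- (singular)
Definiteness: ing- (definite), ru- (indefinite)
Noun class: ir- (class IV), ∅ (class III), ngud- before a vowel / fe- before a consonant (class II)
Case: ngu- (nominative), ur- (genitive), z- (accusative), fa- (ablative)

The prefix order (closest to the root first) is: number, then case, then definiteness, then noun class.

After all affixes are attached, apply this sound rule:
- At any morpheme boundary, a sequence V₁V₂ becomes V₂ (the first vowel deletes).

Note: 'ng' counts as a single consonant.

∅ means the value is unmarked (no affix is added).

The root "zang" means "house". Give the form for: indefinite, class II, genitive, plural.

ferurzang

number = plural: zero marking, form stays zang.
Attach case genitive ur- → urzang.
Attach definiteness indefinite ru- → ruurzang.
Attach noun class class II fe- (before consonant 'r') → feruurzang.
Apply vowel deletion: feruurzang → ferurzang.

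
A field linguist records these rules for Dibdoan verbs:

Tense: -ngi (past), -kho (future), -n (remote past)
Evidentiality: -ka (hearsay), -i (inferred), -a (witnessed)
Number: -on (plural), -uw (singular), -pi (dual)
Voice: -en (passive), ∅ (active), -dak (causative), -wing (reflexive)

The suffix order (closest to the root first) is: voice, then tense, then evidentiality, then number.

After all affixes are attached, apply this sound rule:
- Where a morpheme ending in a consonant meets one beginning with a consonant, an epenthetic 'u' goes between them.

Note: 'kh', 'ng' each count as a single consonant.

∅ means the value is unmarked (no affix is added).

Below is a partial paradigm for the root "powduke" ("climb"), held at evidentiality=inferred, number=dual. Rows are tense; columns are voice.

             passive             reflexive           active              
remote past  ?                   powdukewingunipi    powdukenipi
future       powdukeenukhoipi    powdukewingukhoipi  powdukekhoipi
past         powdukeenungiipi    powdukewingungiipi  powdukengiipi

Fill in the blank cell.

Attach voice passive -en → powdukeen.
Attach tense remote past -n → powdukeenn.
Attach evidentiality inferred -i → powdukeenni.
Attach number dual -pi → powdukeennipi.
Apply epenthesis: powdukeennipi → powdukeenunipi.

powdukeenunipi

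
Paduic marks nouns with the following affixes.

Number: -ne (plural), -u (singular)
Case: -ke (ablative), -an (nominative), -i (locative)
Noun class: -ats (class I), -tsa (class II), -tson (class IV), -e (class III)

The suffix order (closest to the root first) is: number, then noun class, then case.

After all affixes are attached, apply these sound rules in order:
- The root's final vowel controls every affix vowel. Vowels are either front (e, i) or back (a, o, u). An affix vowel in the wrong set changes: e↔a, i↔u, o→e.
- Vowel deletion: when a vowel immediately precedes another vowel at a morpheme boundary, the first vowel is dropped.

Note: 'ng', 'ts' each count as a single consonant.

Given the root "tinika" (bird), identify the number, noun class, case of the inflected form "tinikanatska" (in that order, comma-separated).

Segment: tinika-ne-ats-ke.
number: -ne → plural.
noun class: -ats → class I.
case: -ke → ablative.

plural, class I, ablative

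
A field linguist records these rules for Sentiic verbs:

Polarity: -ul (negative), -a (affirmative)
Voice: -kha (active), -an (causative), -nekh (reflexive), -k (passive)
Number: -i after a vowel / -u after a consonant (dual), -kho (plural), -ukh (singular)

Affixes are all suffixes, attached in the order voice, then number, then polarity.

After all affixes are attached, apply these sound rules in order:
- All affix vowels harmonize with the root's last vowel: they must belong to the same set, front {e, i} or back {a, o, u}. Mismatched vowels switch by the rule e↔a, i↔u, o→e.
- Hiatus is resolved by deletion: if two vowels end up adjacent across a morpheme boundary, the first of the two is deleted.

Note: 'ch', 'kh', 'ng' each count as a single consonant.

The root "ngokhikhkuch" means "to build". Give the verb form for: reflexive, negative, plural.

ngokhikhkuchnakhkhul

Attach voice reflexive -nekh → ngokhikhkuchnekh.
Attach number plural -kho → ngokhikhkuchnekhkho.
Attach polarity negative -ul → ngokhikhkuchnekhkhoul.
Apply vowel harmony: ngokhikhkuchnekhkhoul → ngokhikhkuchnakhkhoul.
Apply vowel deletion: ngokhikhkuchnakhkhoul → ngokhikhkuchnakhkhul.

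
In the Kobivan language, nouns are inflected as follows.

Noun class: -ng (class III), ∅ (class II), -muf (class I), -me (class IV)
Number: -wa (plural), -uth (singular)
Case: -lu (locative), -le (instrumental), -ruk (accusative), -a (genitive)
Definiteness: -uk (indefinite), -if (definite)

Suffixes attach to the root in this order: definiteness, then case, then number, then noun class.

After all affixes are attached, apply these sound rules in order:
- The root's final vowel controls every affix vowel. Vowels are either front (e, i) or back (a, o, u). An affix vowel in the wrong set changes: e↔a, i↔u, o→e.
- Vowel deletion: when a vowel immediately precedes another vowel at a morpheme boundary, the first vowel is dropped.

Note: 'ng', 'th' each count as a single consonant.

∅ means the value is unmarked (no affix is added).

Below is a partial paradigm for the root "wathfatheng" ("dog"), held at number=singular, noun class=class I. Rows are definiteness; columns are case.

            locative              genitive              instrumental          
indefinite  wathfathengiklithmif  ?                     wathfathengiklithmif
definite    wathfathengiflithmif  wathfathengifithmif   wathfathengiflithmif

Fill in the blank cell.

Attach definiteness indefinite -uk → wathfathenguk.
Attach case genitive -a → wathfathenguka.
Attach number singular -uth → wathfathengukauth.
Attach noun class class I -muf → wathfathengukauthmuf.
Apply vowel harmony: wathfathengukauthmuf → wathfathengikeithmif.
Apply vowel deletion: wathfathengikeithmif → wathfathengikithmif.

wathfathengikithmif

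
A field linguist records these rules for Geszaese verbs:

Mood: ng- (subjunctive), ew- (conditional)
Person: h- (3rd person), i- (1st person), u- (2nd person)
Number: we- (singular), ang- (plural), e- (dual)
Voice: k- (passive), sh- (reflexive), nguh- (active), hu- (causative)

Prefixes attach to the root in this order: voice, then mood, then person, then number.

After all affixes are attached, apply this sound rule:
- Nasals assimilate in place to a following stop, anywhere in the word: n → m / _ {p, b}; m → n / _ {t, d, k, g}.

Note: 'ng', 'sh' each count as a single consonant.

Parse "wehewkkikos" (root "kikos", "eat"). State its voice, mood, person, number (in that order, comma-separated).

passive, conditional, 3rd person, singular

Segment: we-h-ew-k-kikos.
voice: k- → passive.
mood: ew- → conditional.
person: h- → 3rd person.
number: we- → singular.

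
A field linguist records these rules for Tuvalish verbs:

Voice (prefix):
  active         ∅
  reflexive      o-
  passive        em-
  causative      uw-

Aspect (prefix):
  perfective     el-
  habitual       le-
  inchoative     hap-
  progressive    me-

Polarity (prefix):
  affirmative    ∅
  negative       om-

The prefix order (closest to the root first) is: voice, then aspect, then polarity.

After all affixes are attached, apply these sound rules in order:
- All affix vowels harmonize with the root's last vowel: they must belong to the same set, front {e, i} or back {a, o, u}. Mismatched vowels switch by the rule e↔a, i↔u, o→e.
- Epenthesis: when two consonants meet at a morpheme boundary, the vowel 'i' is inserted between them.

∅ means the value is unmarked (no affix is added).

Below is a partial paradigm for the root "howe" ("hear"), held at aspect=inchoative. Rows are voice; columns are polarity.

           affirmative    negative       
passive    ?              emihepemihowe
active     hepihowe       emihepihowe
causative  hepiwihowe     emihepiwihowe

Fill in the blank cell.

hepemihowe

Attach voice passive em- → emhowe.
Attach aspect inchoative hap- → hapemhowe.
polarity = affirmative: zero marking, form stays hapemhowe.
Apply vowel harmony: hapemhowe → hepemhowe.
Apply epenthesis: hepemhowe → hepemihowe.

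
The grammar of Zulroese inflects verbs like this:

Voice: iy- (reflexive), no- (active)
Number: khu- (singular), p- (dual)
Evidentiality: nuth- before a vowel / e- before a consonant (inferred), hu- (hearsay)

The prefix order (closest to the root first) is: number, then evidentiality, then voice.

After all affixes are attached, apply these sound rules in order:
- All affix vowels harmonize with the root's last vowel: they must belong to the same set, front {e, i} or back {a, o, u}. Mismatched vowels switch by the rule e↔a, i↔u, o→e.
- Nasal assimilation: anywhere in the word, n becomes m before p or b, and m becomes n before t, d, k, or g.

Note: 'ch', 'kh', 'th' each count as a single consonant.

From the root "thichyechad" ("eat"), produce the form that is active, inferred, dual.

noapthichyechad

Attach number dual p- → pthichyechad.
Attach evidentiality inferred e- (before consonant 'p') → epthichyechad.
Attach voice active no- → noepthichyechad.
Apply vowel harmony: noepthichyechad → noapthichyechad.
Nasal assimilation: no change.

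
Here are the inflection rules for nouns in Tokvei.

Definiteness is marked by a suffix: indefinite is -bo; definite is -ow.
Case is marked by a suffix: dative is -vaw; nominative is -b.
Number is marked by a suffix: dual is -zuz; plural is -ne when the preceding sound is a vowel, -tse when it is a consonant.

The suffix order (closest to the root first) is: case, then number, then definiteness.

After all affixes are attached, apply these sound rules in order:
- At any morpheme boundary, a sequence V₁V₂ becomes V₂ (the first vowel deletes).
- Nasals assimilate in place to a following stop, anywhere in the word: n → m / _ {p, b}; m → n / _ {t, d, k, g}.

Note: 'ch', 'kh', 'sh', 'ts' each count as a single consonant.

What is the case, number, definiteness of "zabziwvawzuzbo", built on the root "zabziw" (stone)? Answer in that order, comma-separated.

dative, dual, indefinite

Segment: zabziw-vaw-zuz-bo.
case: -vaw → dative.
number: -zuz → dual.
definiteness: -bo → indefinite.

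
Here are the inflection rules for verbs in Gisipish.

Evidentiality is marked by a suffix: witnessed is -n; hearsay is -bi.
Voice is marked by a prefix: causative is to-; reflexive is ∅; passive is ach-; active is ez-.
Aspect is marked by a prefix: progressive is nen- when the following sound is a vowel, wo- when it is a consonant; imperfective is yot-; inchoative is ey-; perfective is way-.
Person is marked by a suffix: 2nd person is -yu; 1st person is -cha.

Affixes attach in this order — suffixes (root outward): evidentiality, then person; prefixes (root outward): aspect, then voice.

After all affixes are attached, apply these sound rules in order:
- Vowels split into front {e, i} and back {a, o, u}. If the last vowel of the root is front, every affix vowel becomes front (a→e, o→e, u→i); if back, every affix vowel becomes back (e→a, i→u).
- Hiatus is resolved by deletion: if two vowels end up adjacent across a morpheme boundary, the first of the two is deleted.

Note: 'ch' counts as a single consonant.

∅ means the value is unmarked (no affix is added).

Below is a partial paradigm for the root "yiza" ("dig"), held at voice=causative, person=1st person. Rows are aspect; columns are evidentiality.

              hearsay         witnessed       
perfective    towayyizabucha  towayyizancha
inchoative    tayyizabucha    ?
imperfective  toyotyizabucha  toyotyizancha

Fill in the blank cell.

tayyizancha

Attach aspect inchoative ey- → eyyiza.
Attach evidentiality witnessed -n → eyyizan.
Attach voice causative to- → toeyyizan.
Attach person 1st person -cha → toeyyizancha.
Apply vowel harmony: toeyyizancha → toayyizancha.
Apply vowel deletion: toayyizancha → tayyizancha.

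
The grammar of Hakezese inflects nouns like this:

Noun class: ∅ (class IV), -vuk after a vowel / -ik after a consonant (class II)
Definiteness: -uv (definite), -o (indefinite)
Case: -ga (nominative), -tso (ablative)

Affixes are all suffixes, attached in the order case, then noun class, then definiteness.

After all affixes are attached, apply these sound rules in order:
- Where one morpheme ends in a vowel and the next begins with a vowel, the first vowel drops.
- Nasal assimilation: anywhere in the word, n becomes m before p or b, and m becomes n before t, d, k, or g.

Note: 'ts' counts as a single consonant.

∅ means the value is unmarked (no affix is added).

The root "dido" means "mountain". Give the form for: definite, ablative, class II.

Attach case ablative -tso → didotso.
Attach noun class class II -vuk (after vowel 'o') → didotsovuk.
Attach definiteness definite -uv → didotsovukuv.
Vowel deletion: no change.
Nasal assimilation: no change.

didotsovukuv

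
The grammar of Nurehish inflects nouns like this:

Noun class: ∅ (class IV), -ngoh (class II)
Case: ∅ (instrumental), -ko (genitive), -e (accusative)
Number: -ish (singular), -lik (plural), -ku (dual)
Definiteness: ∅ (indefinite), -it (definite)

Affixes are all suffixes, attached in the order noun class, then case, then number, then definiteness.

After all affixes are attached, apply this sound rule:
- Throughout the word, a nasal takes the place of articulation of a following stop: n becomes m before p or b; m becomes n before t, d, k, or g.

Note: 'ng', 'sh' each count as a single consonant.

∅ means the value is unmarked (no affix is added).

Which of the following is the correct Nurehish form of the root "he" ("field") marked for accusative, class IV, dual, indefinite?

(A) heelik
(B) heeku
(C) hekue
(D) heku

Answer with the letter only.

B

noun class = class IV: zero marking, form stays he.
Attach case accusative -e → hee.
Attach number dual -ku → heeku.
definiteness = indefinite: zero marking, form stays heeku.
Nasal assimilation: no change.
So the correct form is heeku, option (B).
(C) hekue is wrong: it has the affixes in the wrong order.
(D) heku is wrong: it uses instrumental instead of accusative for case.
(A) heelik is wrong: it uses plural instead of dual for number.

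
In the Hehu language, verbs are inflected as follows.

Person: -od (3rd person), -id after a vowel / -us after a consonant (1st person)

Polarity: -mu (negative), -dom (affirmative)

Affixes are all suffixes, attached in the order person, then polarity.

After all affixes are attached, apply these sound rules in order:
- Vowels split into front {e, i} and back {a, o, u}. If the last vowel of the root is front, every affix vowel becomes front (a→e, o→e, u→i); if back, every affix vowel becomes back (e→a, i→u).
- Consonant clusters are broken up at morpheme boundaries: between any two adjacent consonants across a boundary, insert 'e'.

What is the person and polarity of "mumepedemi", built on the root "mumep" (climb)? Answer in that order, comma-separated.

Segment: mumep-od-mu.
person: -od → 3rd person.
polarity: -mu → negative.

3rd person, negative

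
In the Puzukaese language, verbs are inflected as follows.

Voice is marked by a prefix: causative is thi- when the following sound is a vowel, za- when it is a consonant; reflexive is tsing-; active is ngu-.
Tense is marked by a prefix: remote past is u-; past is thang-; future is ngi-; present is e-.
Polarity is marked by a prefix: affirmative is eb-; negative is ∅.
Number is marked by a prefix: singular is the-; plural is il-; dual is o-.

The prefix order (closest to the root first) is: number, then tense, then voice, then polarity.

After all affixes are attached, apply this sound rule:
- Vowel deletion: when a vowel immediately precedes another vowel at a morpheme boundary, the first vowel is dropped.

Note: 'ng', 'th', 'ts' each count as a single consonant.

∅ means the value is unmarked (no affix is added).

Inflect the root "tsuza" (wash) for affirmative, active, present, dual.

ebngotsuza

Attach number dual o- → otsuza.
Attach tense present e- → eotsuza.
Attach voice active ngu- → ngueotsuza.
Attach polarity affirmative eb- → ebngueotsuza.
Apply vowel deletion: ebngueotsuza → ebngotsuza.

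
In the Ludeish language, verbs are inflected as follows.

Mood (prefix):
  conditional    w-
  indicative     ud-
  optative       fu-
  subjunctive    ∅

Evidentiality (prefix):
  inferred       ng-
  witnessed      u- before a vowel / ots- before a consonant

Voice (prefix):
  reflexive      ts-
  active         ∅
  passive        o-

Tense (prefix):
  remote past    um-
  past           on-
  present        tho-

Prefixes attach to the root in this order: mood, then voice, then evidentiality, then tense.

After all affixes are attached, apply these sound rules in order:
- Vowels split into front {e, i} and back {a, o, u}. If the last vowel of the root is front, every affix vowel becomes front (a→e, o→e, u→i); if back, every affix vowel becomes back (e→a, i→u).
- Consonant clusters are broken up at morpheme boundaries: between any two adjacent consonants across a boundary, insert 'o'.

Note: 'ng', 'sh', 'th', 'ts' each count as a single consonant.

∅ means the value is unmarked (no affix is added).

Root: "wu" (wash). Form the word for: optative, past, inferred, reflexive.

Attach mood optative fu- → fuwu.
Attach voice reflexive ts- → tsfuwu.
Attach evidentiality inferred ng- → ngtsfuwu.
Attach tense past on- → onngtsfuwu.
Vowel harmony: no change.
Apply epenthesis: onngtsfuwu → onongotsofuwu.

onongotsofuwu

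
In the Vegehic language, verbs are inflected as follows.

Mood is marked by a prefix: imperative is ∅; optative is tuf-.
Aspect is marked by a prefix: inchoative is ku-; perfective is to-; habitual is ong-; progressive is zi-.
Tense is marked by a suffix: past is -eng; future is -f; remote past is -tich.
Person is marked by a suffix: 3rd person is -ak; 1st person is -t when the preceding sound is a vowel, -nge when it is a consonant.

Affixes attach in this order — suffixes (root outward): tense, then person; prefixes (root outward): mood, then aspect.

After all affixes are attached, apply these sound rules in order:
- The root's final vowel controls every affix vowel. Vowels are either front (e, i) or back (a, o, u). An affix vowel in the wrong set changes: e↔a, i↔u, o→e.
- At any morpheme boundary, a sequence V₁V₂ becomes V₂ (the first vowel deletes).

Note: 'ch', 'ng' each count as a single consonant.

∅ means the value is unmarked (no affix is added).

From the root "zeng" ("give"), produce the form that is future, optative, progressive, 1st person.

zitifzengfnge

Attach mood optative tuf- → tufzeng.
Attach aspect progressive zi- → zitufzeng.
Attach tense future -f → zitufzengf.
Attach person 1st person -nge (after consonant 'f') → zitufzengfnge.
Apply vowel harmony: zitufzengfnge → zitifzengfnge.
Vowel deletion: no change.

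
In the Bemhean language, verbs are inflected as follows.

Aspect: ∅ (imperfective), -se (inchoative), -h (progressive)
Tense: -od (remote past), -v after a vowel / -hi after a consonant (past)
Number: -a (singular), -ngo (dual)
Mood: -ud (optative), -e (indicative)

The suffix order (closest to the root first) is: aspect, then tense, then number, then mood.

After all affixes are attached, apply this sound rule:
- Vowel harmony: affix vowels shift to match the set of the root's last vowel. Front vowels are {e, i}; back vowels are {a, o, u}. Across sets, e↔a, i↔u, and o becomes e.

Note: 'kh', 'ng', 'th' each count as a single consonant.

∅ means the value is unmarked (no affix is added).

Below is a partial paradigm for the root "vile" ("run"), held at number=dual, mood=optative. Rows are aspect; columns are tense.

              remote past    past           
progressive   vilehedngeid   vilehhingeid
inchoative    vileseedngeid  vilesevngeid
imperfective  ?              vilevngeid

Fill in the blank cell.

vileedngeid

aspect = imperfective: zero marking, form stays vile.
Attach tense remote past -od → vileod.
Attach number dual -ngo → vileodngo.
Attach mood optative -ud → vileodngoud.
Apply vowel harmony: vileodngoud → vileedngeid.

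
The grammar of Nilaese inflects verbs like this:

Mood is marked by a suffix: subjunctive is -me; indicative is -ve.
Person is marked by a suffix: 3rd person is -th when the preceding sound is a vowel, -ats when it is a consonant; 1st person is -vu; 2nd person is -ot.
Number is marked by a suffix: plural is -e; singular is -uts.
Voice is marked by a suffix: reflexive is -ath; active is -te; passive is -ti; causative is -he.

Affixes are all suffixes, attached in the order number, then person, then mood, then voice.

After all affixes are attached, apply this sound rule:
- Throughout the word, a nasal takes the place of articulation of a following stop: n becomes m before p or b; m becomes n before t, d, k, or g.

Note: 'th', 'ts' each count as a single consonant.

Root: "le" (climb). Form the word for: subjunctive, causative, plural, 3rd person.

Attach number plural -e → lee.
Attach person 3rd person -th (after vowel 'e') → leeth.
Attach mood subjunctive -me → leethme.
Attach voice causative -he → leethmehe.
Nasal assimilation: no change.

leethmehe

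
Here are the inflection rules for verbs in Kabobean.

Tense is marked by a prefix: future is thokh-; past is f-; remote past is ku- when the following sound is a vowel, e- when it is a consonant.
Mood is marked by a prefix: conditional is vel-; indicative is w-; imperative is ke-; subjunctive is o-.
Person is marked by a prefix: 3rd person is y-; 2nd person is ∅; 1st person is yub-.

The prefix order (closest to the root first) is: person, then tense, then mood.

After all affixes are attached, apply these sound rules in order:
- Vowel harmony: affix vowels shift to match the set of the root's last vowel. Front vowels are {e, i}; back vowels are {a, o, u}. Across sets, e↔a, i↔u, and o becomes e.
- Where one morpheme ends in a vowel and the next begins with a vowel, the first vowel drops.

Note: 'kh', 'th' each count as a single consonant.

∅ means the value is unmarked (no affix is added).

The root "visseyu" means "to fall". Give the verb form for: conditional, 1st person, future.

Attach person 1st person yub- → yubvisseyu.
Attach tense future thokh- → thokhyubvisseyu.
Attach mood conditional vel- → velthokhyubvisseyu.
Apply vowel harmony: velthokhyubvisseyu → valthokhyubvisseyu.
Vowel deletion: no change.

valthokhyubvisseyu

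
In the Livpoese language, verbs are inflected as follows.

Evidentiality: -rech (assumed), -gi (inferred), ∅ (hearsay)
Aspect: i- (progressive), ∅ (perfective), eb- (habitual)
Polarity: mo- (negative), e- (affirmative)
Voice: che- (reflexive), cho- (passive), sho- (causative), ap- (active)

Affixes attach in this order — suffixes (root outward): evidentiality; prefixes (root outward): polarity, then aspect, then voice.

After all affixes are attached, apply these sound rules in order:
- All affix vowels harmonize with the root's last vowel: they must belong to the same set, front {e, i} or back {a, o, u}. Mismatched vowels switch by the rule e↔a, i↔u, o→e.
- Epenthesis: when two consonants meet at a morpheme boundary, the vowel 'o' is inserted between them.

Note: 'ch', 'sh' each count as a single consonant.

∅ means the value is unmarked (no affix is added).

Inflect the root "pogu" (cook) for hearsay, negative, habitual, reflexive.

evidentiality = hearsay: zero marking, form stays pogu.
Attach polarity negative mo- → mopogu.
Attach aspect habitual eb- → ebmopogu.
Attach voice reflexive che- → cheebmopogu.
Apply vowel harmony: cheebmopogu → chaabmopogu.
Apply epenthesis: chaabmopogu → chaabomopogu.

chaabomopogu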